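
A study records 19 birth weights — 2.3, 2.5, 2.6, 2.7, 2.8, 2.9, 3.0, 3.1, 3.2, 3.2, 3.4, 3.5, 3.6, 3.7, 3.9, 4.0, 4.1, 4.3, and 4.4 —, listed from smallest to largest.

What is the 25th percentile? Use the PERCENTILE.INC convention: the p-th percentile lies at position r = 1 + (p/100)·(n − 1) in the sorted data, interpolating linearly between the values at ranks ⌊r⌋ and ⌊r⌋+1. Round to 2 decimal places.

2.85

n = 19.
r = 1 + (25/100)·(19 − 1) = 1 + 4.5 = 5.5.
Rank 5 is 2.8 and rank 6 is 2.9.
Interpolate: 2.8 + 0.5·(2.9 − 2.8) = 2.8 + 0.5·0.1 = 2.85.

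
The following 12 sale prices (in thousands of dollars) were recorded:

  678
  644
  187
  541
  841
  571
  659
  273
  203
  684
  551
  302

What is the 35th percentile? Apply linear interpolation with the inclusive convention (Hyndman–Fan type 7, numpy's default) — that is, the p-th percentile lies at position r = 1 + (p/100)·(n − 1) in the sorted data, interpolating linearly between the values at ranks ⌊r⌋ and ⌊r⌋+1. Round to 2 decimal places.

505.15

Sorted: 187, 203, 273, 302, 541, 551, 571, 644, 659, 678, 684, 841.
n = 12.
r = 1 + (35/100)·(12 − 1) = 1 + 3.85 = 4.85.
Rank 4 is 302 and rank 5 is 541.
Interpolate: 302 + 0.85·(541 − 302) = 302 + 0.85·239 = 505.15.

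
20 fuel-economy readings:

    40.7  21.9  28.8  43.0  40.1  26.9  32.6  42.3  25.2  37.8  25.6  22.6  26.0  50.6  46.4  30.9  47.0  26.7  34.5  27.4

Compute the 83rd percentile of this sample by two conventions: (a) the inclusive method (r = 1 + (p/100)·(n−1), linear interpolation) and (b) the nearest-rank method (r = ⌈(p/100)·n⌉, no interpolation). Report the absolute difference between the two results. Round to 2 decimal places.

0.16

Sorted: 21.9, 22.6, 25.2, 25.6, 26.0, 26.7, 26.9, 27.4, 28.8, 30.9, 32.6, 34.5, 37.8, 40.1, 40.7, 42.3, 43.0, 46.4, 47.0, 50.6.
n = 20.
(a) r = 16.77; between ranks 16 (42.3) and 17 (43.0): 42.839.
(b) the nearest-rank method: rank 17 → 43.
|42.839 − 43| = 0.161.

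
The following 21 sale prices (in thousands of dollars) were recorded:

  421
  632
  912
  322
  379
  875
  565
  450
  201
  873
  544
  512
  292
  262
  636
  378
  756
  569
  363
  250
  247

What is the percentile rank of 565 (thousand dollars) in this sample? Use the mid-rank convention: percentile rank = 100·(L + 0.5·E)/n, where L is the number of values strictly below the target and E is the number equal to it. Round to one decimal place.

64.3

Sorted: 201, 247, 250, 262, 292, 322, 363, 378, 379, 421, 450, 512, 544, 565, 569, 632, 636, 756, 873, 875, 912.
Count below 565: L = 13; count equal: E = 1; n = 21.
Percentile rank = 100·(13 + 0.5·1)/21 = 100·13.5/21 = 64.29.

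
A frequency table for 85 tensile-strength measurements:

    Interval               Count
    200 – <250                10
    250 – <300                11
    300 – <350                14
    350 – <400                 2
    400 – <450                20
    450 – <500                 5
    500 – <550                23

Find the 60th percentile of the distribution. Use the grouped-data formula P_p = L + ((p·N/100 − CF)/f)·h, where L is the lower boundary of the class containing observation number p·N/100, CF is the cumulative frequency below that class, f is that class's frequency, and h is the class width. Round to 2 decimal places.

N = 85; target position k = 60/100 · 85 = 51.
Cumulative frequencies: 10, 21, 35, 37, 57, 62, 85.
Observation 51 falls in the class 400 – <450.
L = 400, CF = 37, f = 20, h = 50.
P60 = 400 + ((51 − 37)/20)·50 = 400 + 35 = 435.

435.00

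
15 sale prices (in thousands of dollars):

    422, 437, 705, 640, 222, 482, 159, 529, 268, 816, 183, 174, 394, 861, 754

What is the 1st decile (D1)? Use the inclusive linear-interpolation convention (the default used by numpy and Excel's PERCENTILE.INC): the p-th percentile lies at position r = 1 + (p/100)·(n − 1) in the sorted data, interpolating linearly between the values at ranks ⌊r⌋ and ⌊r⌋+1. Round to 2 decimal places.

177.60

Sorted: 159, 174, 183, 222, 268, 394, 422, 437, 482, 529, 640, 705, 754, 816, 861.
n = 15.
r = 1 + (10/100)·(15 − 1) = 1 + 1.4 = 2.4.
Rank 2 is 174 and rank 3 is 183.
Interpolate: 174 + 0.4·(183 − 174) = 174 + 0.4·9 = 177.6.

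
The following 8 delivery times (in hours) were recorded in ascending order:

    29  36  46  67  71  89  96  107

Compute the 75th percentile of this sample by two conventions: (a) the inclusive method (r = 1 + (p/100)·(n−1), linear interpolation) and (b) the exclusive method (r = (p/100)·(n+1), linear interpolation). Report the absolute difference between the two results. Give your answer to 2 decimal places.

n = 8.
(a) r = 6.25; between ranks 6 (89) and 7 (96): 90.75.
(b) r = 6.75; between ranks 6 (89) and 7 (96): 94.25.
|90.75 − 94.25| = 3.5.

3.50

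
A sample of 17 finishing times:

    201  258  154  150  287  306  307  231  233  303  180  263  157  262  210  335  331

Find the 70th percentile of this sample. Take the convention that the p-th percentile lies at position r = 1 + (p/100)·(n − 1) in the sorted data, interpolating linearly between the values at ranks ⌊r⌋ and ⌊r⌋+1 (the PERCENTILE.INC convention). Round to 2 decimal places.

Sorted: 150, 154, 157, 180, 201, 210, 231, 233, 258, 262, 263, 287, 303, 306, 307, 331, 335.
n = 17.
r = 1 + (70/100)·(17 − 1) = 1 + 11.2 = 12.2.
Rank 12 is 287 and rank 13 is 303.
Interpolate: 287 + 0.2·(303 − 287) = 287 + 0.2·16 = 290.2.

290.20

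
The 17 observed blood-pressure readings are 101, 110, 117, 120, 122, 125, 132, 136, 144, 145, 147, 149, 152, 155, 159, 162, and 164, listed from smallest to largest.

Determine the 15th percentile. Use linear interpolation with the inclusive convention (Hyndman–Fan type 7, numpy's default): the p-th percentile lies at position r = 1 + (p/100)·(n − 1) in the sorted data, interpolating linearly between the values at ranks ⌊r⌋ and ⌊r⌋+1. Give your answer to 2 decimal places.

118.20

n = 17.
r = 1 + (15/100)·(17 − 1) = 1 + 2.4 = 3.4.
Rank 3 is 117 and rank 4 is 120.
Interpolate: 117 + 0.4·(120 − 117) = 117 + 0.4·3 = 118.2.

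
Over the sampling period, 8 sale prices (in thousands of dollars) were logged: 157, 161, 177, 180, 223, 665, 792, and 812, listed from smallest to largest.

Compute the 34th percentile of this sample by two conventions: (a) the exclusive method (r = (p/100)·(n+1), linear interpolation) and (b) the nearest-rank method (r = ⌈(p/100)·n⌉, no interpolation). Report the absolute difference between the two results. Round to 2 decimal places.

n = 8.
(a) r = 3.06; between ranks 3 (177) and 4 (180): 177.18.
(b) the nearest-rank method: rank 3 → 177.
|177.18 − 177| = 0.18.

0.18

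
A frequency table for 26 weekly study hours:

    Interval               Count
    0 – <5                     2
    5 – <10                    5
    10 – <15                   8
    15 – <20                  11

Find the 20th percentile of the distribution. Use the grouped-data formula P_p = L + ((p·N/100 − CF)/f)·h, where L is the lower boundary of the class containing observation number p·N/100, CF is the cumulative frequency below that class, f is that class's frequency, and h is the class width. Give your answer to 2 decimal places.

N = 26; target position k = 20/100 · 26 = 5.2.
Cumulative frequencies: 2, 7, 15, 26.
Observation 5.2 falls in the class 5 – <10.
L = 5, CF = 2, f = 5, h = 5.
P20 = 5 + ((5.2 − 2)/5)·5 = 5 + 3.2 = 8.2.

8.20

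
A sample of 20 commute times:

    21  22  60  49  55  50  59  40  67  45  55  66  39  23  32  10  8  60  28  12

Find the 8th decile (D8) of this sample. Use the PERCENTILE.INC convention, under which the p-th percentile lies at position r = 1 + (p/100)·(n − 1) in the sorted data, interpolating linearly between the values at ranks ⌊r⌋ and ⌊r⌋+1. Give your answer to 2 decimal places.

Sorted: 8, 10, 12, 21, 22, 23, 28, 32, 39, 40, 45, 49, 50, 55, 55, 59, 60, 60, 66, 67.
n = 20.
r = 1 + (80/100)·(20 − 1) = 1 + 15.2 = 16.2.
Rank 16 is 59 and rank 17 is 60.
Interpolate: 59 + 0.2·(60 − 59) = 59 + 0.2·1 = 59.2.

59.20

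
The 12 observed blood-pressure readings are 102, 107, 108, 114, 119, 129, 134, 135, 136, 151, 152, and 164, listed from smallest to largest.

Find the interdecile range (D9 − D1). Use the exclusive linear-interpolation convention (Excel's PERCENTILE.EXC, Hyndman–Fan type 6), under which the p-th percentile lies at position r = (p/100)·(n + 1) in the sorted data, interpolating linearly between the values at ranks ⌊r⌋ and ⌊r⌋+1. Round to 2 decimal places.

n = 12.
P10: r = 1.3; ranks 1–2 are 102, 107; interpolating gives 103.5.
P90: r = 11.7; ranks 11–12 are 152, 164; interpolating gives 160.4.
Difference: 160.4 − 103.5 = 56.9.

56.90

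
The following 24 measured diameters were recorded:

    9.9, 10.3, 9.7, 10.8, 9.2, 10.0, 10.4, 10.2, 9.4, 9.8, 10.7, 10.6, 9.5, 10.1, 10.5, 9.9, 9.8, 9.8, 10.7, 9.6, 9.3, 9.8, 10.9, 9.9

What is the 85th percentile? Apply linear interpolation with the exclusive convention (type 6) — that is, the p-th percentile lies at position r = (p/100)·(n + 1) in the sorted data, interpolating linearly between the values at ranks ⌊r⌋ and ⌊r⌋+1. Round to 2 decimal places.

10.70

Sorted: 9.2, 9.3, 9.4, 9.5, 9.6, 9.7, 9.8, 9.8, 9.8, 9.8, 9.9, 9.9, 9.9, 10.0, 10.1, 10.2, 10.3, 10.4, 10.5, 10.6, 10.7, 10.7, 10.8, 10.9.
n = 24.
r = (85/100)·(24 + 1) = 21.25.
Rank 21 is 10.7 and rank 22 is 10.7.
Interpolate: 10.7 + 0.25·(10.7 − 10.7) = 10.7 + 0.25·0 = 10.7.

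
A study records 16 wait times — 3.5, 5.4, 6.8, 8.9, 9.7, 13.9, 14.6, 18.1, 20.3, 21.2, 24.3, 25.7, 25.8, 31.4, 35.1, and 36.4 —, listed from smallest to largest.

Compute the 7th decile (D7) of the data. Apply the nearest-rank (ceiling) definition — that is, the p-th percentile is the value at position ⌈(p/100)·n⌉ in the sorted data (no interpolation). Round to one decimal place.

n = 16.
Position = ⌈70/100 · 16⌉ = ⌈11.2⌉ = 12.
The value at rank 12 is 25.7.

25.7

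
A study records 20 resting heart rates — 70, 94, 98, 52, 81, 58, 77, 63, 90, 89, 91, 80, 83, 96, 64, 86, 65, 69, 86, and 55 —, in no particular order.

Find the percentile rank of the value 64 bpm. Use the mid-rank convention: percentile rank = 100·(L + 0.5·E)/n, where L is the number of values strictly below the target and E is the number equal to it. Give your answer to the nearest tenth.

Sorted: 52, 55, 58, 63, 64, 65, 69, 70, 77, 80, 81, 83, 86, 86, 89, 90, 91, 94, 96, 98.
Count below 64: L = 4; count equal: E = 1; n = 20.
Percentile rank = 100·(4 + 0.5·1)/20 = 100·4.5/20 = 22.5.

22.5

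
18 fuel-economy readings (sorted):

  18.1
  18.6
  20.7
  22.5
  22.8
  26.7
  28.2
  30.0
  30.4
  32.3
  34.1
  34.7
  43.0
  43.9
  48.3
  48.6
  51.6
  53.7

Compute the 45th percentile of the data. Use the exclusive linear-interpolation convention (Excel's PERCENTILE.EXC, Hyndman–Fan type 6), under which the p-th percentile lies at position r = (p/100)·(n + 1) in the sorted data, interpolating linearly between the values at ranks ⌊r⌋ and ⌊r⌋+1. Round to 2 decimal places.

n = 18.
r = (45/100)·(18 + 1) = 8.55.
Rank 8 is 30.0 and rank 9 is 30.4.
Interpolate: 30.0 + 0.55·(30.4 − 30.0) = 30.0 + 0.55·0.4 = 30.22.

30.22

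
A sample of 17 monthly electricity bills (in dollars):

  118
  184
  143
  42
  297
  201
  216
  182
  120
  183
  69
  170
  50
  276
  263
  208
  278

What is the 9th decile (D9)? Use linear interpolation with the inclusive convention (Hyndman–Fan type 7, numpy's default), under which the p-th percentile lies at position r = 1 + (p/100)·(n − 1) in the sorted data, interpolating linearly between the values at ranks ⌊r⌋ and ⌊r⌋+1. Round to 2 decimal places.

276.80

Sorted: 42, 50, 69, 118, 120, 143, 170, 182, 183, 184, 201, 208, 216, 263, 276, 278, 297.
n = 17.
r = 1 + (90/100)·(17 − 1) = 1 + 14.4 = 15.4.
Rank 15 is 276 and rank 16 is 278.
Interpolate: 276 + 0.4·(278 − 276) = 276 + 0.4·2 = 276.8.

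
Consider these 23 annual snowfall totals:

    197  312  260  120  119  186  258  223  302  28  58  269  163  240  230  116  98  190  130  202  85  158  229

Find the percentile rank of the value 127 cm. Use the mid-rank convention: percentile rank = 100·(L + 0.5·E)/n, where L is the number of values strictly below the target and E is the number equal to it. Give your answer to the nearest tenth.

Sorted: 28, 58, 85, 98, 116, 119, 120, 130, 158, 163, 186, 190, 197, 202, 223, 229, 230, 240, 258, 260, 269, 302, 312.
Count below 127: L = 7; count equal: E = 0; n = 23.
Percentile rank = 100·(7 + 0.5·0)/23 = 100·7/23 = 30.43.

30.4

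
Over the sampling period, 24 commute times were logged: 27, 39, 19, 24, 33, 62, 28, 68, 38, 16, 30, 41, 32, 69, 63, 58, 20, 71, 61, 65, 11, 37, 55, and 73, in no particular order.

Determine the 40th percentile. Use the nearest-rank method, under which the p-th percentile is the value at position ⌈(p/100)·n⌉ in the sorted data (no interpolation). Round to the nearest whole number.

33

Sorted: 11, 16, 19, 20, 24, 27, 28, 30, 32, 33, 37, 38, 39, 41, 55, 58, 61, 62, 63, 65, 68, 69, 71, 73.
n = 24.
Position = ⌈40/100 · 24⌉ = ⌈9.6⌉ = 10.
The value at rank 10 is 33.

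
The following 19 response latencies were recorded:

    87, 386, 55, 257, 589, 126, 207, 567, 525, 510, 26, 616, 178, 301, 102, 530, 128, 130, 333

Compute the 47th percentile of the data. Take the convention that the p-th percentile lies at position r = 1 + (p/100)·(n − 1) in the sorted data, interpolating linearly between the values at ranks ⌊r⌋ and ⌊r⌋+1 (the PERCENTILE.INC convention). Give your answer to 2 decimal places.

Sorted: 26, 55, 87, 102, 126, 128, 130, 178, 207, 257, 301, 333, 386, 510, 525, 530, 567, 589, 616.
n = 19.
r = 1 + (47/100)·(19 − 1) = 1 + 8.46 = 9.46.
Rank 9 is 207 and rank 10 is 257.
Interpolate: 207 + 0.46·(257 − 207) = 207 + 0.46·50 = 230.

230.00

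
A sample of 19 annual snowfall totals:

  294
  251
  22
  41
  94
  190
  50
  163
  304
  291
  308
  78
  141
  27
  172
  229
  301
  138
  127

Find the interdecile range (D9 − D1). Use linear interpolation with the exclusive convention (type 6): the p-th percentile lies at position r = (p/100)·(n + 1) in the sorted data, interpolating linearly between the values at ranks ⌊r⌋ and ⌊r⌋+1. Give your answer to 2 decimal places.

Sorted: 22, 27, 41, 50, 78, 94, 127, 138, 141, 163, 172, 190, 229, 251, 291, 294, 301, 304, 308.
n = 19.
P10: r = 2 (integer) → 27.
P90: r = 18 (integer) → 304.
Difference: 304 − 27 = 277.

277.00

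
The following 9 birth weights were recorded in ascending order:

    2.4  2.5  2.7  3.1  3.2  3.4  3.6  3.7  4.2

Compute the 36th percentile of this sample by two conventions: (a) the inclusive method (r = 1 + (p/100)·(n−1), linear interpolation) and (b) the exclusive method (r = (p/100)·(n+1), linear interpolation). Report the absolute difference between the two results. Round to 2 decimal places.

0.11

n = 9.
(a) r = 3.88; between ranks 3 (2.7) and 4 (3.1): 3.052.
(b) r = 3.6; between ranks 3 (2.7) and 4 (3.1): 2.94.
|3.052 − 2.94| = 0.112.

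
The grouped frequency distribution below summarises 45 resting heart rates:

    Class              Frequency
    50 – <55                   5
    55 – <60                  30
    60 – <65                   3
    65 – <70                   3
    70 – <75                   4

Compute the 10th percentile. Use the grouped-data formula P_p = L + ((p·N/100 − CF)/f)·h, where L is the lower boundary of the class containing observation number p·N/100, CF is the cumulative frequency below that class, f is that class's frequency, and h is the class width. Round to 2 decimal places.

54.50

N = 45; target position k = 10/100 · 45 = 4.5.
Cumulative frequencies: 5, 35, 38, 41, 45.
Observation 4.5 falls in the class 50 – <55.
L = 50, CF = 0, f = 5, h = 5.
P10 = 50 + ((4.5 − 0)/5)·5 = 50 + 4.5 = 54.5.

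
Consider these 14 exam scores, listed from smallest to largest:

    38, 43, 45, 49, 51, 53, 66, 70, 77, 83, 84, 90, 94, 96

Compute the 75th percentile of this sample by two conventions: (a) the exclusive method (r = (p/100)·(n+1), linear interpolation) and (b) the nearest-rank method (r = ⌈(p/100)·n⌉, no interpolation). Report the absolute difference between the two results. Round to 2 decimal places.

1.50

n = 14.
(a) r = 11.25; between ranks 11 (84) and 12 (90): 85.5.
(b) the nearest-rank method: rank 11 → 84.
|85.5 − 84| = 1.5.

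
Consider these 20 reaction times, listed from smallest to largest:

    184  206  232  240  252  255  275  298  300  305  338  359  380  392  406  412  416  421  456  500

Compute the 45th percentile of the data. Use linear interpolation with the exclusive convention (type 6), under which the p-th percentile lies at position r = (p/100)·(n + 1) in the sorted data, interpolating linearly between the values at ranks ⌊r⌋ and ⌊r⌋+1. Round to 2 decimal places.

302.25

n = 20.
r = (45/100)·(20 + 1) = 9.45.
Rank 9 is 300 and rank 10 is 305.
Interpolate: 300 + 0.45·(305 − 300) = 300 + 0.45·5 = 302.25.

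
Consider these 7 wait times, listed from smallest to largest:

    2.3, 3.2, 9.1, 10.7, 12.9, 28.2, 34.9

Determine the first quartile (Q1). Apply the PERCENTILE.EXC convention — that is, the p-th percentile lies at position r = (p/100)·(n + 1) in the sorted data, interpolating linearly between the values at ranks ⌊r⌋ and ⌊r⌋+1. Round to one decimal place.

3.2

n = 7.
r = (25/100)·(7 + 1) = 2.
r is an integer, so P25 is the value at rank 2: 3.2.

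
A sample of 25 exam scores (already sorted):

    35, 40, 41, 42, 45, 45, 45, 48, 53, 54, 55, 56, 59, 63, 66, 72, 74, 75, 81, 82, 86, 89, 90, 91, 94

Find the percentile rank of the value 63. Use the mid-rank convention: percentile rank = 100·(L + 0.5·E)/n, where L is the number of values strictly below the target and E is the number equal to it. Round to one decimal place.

54.0

Count below 63: L = 13; count equal: E = 1; n = 25.
Percentile rank = 100·(13 + 0.5·1)/25 = 100·13.5/25 = 54.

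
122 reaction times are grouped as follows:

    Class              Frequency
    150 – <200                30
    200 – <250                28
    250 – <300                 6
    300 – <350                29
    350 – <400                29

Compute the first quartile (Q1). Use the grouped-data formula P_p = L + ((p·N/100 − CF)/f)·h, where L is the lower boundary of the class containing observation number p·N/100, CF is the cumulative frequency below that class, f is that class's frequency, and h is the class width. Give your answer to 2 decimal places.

N = 122; target position k = 25/100 · 122 = 30.5.
Cumulative frequencies: 30, 58, 64, 93, 122.
Observation 30.5 falls in the class 200 – <250.
L = 200, CF = 30, f = 28, h = 50.
P25 = 200 + ((30.5 − 30)/28)·50 = 200 + 0.892857 = 200.893.

200.89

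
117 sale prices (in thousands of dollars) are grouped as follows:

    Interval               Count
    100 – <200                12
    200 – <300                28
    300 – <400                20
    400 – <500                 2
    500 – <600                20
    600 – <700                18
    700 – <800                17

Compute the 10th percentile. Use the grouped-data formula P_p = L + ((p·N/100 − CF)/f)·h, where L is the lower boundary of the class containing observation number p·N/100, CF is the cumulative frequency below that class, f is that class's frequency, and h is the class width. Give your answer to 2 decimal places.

N = 117; target position k = 10/100 · 117 = 11.7.
Cumulative frequencies: 12, 40, 60, 62, 82, 100, 117.
Observation 11.7 falls in the class 100 – <200.
L = 100, CF = 0, f = 12, h = 100.
P10 = 100 + ((11.7 − 0)/12)·100 = 100 + 97.5 = 197.5.

197.50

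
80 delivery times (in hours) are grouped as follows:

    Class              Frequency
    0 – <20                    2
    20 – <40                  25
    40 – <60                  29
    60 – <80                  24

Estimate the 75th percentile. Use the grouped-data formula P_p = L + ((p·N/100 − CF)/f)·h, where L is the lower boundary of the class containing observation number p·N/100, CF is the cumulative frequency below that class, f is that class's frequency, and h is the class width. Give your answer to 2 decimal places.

N = 80; target position k = 75/100 · 80 = 60.
Cumulative frequencies: 2, 27, 56, 80.
Observation 60 falls in the class 60 – <80.
L = 60, CF = 56, f = 24, h = 20.
P75 = 60 + ((60 − 56)/24)·20 = 60 + 3.33333 = 63.3333.

63.33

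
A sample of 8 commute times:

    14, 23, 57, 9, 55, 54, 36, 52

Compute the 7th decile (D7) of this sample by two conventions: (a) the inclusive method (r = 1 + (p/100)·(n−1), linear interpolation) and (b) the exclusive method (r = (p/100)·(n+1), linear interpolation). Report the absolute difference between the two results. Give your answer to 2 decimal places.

0.50

Sorted: 9, 14, 23, 36, 52, 54, 55, 57.
n = 8.
(a) r = 5.9; between ranks 5 (52) and 6 (54): 53.8.
(b) r = 6.3; between ranks 6 (54) and 7 (55): 54.3.
|53.8 − 54.3| = 0.5.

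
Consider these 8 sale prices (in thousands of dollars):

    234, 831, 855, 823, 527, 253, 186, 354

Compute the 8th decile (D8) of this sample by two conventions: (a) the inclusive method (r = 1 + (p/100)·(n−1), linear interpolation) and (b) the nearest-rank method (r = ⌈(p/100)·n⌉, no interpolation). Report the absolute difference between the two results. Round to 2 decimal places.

Sorted: 186, 234, 253, 354, 527, 823, 831, 855.
n = 8.
(a) r = 6.6; between ranks 6 (823) and 7 (831): 827.8.
(b) the nearest-rank method: rank 7 → 831.
|827.8 − 831| = 3.2.

3.20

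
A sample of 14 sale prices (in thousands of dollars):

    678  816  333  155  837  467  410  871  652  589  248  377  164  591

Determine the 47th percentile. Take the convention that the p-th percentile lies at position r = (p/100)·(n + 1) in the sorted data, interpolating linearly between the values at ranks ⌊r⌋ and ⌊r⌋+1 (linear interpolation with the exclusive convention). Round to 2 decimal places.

473.10

Sorted: 155, 164, 248, 333, 377, 410, 467, 589, 591, 652, 678, 816, 837, 871.
n = 14.
r = (47/100)·(14 + 1) = 7.05.
Rank 7 is 467 and rank 8 is 589.
Interpolate: 467 + 0.05·(589 − 467) = 467 + 0.05·122 = 473.1.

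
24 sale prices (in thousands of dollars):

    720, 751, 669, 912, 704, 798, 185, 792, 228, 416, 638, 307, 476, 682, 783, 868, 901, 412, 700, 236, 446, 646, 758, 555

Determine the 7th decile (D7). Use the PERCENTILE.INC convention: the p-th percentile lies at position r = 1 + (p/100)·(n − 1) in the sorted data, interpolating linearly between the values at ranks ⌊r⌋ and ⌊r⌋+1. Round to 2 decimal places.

751.70

Sorted: 185, 228, 236, 307, 412, 416, 446, 476, 555, 638, 646, 669, 682, 700, 704, 720, 751, 758, 783, 792, 798, 868, 901, 912.
n = 24.
r = 1 + (70/100)·(24 − 1) = 1 + 16.1 = 17.1.
Rank 17 is 751 and rank 18 is 758.
Interpolate: 751 + 0.1·(758 − 751) = 751 + 0.1·7 = 751.7.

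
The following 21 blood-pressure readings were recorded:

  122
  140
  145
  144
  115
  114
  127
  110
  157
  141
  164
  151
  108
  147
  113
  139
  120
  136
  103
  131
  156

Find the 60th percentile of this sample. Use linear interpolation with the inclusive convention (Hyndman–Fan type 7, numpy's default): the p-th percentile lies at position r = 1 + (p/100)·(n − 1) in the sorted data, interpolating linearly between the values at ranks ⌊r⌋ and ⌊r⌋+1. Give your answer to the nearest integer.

140

Sorted: 103, 108, 110, 113, 114, 115, 120, 122, 127, 131, 136, 139, 140, 141, 144, 145, 147, 151, 156, 157, 164.
n = 21.
r = 1 + (60/100)·(21 − 1) = 1 + 12 = 13.
r is an integer, so P60 is the value at rank 13: 140.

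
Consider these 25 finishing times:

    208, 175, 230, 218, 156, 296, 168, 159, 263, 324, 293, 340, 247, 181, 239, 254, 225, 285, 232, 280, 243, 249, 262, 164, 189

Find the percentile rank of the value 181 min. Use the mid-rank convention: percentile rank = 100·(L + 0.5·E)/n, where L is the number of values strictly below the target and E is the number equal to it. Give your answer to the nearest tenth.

22.0

Sorted: 156, 159, 164, 168, 175, 181, 189, 208, 218, 225, 230, 232, 239, 243, 247, 249, 254, 262, 263, 280, 285, 293, 296, 324, 340.
Count below 181: L = 5; count equal: E = 1; n = 25.
Percentile rank = 100·(5 + 0.5·1)/25 = 100·5.5/25 = 22.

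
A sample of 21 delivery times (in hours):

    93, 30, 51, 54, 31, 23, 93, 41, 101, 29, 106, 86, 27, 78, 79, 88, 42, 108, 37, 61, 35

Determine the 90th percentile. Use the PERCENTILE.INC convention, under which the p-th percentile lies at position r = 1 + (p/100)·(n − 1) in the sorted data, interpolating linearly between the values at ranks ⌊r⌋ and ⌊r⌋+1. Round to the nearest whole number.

Sorted: 23, 27, 29, 30, 31, 35, 37, 41, 42, 51, 54, 61, 78, 79, 86, 88, 93, 93, 101, 106, 108.
n = 21.
r = 1 + (90/100)·(21 − 1) = 1 + 18 = 19.
r is an integer, so P90 is the value at rank 19: 101.

101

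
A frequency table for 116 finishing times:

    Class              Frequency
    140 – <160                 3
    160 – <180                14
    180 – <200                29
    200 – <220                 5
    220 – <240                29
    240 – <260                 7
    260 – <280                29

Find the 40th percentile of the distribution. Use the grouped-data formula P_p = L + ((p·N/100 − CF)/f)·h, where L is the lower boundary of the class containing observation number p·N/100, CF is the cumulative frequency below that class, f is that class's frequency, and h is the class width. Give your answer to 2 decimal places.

N = 116; target position k = 40/100 · 116 = 46.4.
Cumulative frequencies: 3, 17, 46, 51, 80, 87, 116.
Observation 46.4 falls in the class 200 – <220.
L = 200, CF = 46, f = 5, h = 20.
P40 = 200 + ((46.4 − 46)/5)·20 = 200 + 1.6 = 201.6.

201.60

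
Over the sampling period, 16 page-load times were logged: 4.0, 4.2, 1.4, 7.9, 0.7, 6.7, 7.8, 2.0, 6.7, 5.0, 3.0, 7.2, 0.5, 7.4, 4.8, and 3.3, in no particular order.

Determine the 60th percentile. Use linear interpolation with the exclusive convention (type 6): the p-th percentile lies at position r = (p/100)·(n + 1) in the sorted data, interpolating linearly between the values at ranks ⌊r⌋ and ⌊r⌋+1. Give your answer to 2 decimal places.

Sorted: 0.5, 0.7, 1.4, 2.0, 3.0, 3.3, 4.0, 4.2, 4.8, 5.0, 6.7, 6.7, 7.2, 7.4, 7.8, 7.9.
n = 16.
r = (60/100)·(16 + 1) = 10.2.
Rank 10 is 5.0 and rank 11 is 6.7.
Interpolate: 5.0 + 0.2·(6.7 − 5.0) = 5.0 + 0.2·1.7 = 5.34.

5.34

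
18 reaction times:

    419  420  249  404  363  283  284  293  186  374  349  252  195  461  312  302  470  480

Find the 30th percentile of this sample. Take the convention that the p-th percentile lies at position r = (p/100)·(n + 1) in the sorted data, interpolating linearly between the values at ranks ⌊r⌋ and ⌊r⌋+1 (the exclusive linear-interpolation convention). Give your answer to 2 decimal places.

283.70

Sorted: 186, 195, 249, 252, 283, 284, 293, 302, 312, 349, 363, 374, 404, 419, 420, 461, 470, 480.
n = 18.
r = (30/100)·(18 + 1) = 5.7.
Rank 5 is 283 and rank 6 is 284.
Interpolate: 283 + 0.7·(284 − 283) = 283 + 0.7·1 = 283.7.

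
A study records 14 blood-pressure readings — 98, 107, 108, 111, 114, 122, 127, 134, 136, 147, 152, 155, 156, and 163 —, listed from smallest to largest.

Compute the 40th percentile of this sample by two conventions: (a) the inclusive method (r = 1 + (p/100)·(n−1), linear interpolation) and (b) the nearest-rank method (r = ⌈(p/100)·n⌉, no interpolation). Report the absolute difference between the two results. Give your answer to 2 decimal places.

n = 14.
(a) r = 6.2; between ranks 6 (122) and 7 (127): 123.
(b) the nearest-rank method: rank 6 → 122.
|123 − 122| = 1.

1.00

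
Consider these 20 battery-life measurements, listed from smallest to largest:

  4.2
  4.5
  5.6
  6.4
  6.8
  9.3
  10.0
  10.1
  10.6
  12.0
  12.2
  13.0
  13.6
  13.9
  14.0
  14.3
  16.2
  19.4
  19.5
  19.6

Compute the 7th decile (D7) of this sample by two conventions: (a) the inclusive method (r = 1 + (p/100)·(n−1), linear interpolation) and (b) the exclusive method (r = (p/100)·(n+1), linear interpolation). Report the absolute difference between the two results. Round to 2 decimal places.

0.04

n = 20.
(a) r = 14.3; between ranks 14 (13.9) and 15 (14.0): 13.93.
(b) r = 14.7; between ranks 14 (13.9) and 15 (14.0): 13.97.
|13.93 − 13.97| = 0.04.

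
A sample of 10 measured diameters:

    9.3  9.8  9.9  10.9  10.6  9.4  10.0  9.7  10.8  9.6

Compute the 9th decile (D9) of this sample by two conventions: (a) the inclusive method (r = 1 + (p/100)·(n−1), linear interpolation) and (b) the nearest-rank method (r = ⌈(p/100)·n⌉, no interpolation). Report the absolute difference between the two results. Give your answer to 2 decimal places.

Sorted: 9.3, 9.4, 9.6, 9.7, 9.8, 9.9, 10.0, 10.6, 10.8, 10.9.
n = 10.
(a) r = 9.1; between ranks 9 (10.8) and 10 (10.9): 10.81.
(b) the nearest-rank method: rank 9 → 10.8.
|10.81 − 10.8| = 0.01.

0.01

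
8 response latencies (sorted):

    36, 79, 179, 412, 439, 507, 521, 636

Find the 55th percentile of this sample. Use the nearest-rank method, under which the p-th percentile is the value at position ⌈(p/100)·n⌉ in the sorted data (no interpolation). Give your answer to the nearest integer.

439

n = 8.
Position = ⌈55/100 · 8⌉ = ⌈4.4⌉ = 5.
The value at rank 5 is 439.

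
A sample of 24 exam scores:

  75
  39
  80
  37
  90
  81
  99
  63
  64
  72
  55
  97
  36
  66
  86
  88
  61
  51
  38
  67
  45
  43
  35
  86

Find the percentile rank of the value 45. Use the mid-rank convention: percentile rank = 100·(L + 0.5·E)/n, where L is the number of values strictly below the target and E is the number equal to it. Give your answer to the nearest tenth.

Sorted: 35, 36, 37, 38, 39, 43, 45, 51, 55, 61, 63, 64, 66, 67, 72, 75, 80, 81, 86, 86, 88, 90, 97, 99.
Count below 45: L = 6; count equal: E = 1; n = 24.
Percentile rank = 100·(6 + 0.5·1)/24 = 100·6.5/24 = 27.08.

27.1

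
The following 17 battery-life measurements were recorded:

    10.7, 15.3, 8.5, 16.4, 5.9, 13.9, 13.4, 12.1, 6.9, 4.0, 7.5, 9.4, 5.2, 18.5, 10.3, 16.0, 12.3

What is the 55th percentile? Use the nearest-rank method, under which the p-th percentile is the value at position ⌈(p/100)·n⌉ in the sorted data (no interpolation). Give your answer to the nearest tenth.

Sorted: 4.0, 5.2, 5.9, 6.9, 7.5, 8.5, 9.4, 10.3, 10.7, 12.1, 12.3, 13.4, 13.9, 15.3, 16.0, 16.4, 18.5.
n = 17.
Position = ⌈55/100 · 17⌉ = ⌈9.35⌉ = 10.
The value at rank 10 is 12.1.

12.1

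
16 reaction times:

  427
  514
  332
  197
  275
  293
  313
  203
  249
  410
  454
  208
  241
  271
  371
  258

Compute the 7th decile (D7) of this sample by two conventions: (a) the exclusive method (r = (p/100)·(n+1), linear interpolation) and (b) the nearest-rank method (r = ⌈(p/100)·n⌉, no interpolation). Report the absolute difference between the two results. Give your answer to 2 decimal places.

3.90

Sorted: 197, 203, 208, 241, 249, 258, 271, 275, 293, 313, 332, 371, 410, 427, 454, 514.
n = 16.
(a) r = 11.9; between ranks 11 (332) and 12 (371): 367.1.
(b) the nearest-rank method: rank 12 → 371.
|367.1 − 371| = 3.9.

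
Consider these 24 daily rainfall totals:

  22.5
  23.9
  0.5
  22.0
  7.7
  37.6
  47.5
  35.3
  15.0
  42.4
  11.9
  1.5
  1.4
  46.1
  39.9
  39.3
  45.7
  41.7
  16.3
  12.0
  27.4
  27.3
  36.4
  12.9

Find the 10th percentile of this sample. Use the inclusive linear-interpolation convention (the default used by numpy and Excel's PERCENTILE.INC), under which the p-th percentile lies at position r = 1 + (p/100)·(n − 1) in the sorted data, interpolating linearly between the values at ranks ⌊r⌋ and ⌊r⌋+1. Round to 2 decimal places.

Sorted: 0.5, 1.4, 1.5, 7.7, 11.9, 12.0, 12.9, 15.0, 16.3, 22.0, 22.5, 23.9, 27.3, 27.4, 35.3, 36.4, 37.6, 39.3, 39.9, 41.7, 42.4, 45.7, 46.1, 47.5.
n = 24.
r = 1 + (10/100)·(24 − 1) = 1 + 2.3 = 3.3.
Rank 3 is 1.5 and rank 4 is 7.7.
Interpolate: 1.5 + 0.3·(7.7 − 1.5) = 1.5 + 0.3·6.2 = 3.36.

3.36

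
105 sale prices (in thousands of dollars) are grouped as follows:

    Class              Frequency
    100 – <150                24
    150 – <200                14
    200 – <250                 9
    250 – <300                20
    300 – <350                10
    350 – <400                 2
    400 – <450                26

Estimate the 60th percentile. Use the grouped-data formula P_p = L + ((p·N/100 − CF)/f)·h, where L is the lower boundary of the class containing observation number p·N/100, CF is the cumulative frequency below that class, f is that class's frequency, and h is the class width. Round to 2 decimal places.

290.00

N = 105; target position k = 60/100 · 105 = 63.
Cumulative frequencies: 24, 38, 47, 67, 77, 79, 105.
Observation 63 falls in the class 250 – <300.
L = 250, CF = 47, f = 20, h = 50.
P60 = 250 + ((63 − 47)/20)·50 = 250 + 40 = 290.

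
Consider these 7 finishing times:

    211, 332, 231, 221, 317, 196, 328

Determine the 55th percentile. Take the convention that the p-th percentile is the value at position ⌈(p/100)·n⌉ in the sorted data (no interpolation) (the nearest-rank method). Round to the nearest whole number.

Sorted: 196, 211, 221, 231, 317, 328, 332.
n = 7.
Position = ⌈55/100 · 7⌉ = ⌈3.85⌉ = 4.
The value at rank 4 is 231.

231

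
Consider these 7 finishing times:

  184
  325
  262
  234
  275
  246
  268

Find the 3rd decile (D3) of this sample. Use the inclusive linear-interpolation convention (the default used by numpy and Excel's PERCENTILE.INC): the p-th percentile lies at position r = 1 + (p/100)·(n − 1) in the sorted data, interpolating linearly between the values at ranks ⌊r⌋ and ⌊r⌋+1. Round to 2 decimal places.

Sorted: 184, 234, 246, 262, 268, 275, 325.
n = 7.
r = 1 + (30/100)·(7 − 1) = 1 + 1.8 = 2.8.
Rank 2 is 234 and rank 3 is 246.
Interpolate: 234 + 0.8·(246 − 234) = 234 + 0.8·12 = 243.6.

243.60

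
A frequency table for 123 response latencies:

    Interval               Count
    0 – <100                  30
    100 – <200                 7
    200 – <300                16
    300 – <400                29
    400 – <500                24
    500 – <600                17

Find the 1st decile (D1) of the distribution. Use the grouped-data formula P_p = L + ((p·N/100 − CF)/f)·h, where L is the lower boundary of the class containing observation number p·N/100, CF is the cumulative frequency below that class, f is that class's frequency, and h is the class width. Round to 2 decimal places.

N = 123; target position k = 10/100 · 123 = 12.3.
Cumulative frequencies: 30, 37, 53, 82, 106, 123.
Observation 12.3 falls in the class 0 – <100.
L = 0, CF = 0, f = 30, h = 100.
P10 = 0 + ((12.3 − 0)/30)·100 = 0 + 41 = 41.

41.00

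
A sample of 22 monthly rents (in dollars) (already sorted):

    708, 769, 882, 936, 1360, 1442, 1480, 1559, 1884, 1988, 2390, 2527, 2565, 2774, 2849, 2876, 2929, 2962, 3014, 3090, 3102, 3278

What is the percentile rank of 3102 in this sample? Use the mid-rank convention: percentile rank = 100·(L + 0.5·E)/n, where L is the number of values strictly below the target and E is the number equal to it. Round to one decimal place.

Count below 3102: L = 20; count equal: E = 1; n = 22.
Percentile rank = 100·(20 + 0.5·1)/22 = 100·20.5/22 = 93.18.

93.2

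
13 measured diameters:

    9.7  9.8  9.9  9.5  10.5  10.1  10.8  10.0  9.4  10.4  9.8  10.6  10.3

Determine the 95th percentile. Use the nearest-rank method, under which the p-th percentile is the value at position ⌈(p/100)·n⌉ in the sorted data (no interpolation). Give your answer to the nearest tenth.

Sorted: 9.4, 9.5, 9.7, 9.8, 9.8, 9.9, 10.0, 10.1, 10.3, 10.4, 10.5, 10.6, 10.8.
n = 13.
Position = ⌈95/100 · 13⌉ = ⌈12.35⌉ = 13.
The value at rank 13 is 10.8.

10.8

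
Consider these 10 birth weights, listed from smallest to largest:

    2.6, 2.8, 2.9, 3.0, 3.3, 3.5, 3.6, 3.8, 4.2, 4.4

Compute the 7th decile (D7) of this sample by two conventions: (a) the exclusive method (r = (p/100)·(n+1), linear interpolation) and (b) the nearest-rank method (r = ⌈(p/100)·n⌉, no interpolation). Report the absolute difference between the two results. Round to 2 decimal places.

0.14

n = 10.
(a) r = 7.7; between ranks 7 (3.6) and 8 (3.8): 3.74.
(b) the nearest-rank method: rank 7 → 3.6.
|3.74 − 3.6| = 0.14.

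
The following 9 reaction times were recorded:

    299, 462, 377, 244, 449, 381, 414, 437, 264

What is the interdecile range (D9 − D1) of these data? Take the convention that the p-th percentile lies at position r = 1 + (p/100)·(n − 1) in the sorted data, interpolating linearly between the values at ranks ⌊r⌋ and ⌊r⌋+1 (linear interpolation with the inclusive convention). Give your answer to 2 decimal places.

191.60

Sorted: 244, 264, 299, 377, 381, 414, 437, 449, 462.
n = 9.
P10: r = 1.8; ranks 1–2 are 244, 264; interpolating gives 260.
P90: r = 8.2; ranks 8–9 are 449, 462; interpolating gives 451.6.
Difference: 451.6 − 260 = 191.6.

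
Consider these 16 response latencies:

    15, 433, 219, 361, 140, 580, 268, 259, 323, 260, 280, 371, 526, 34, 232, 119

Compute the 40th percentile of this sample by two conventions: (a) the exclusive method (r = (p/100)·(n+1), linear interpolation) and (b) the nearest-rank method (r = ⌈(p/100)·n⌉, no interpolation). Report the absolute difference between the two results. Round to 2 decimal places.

Sorted: 15, 34, 119, 140, 219, 232, 259, 260, 268, 280, 323, 361, 371, 433, 526, 580.
n = 16.
(a) r = 6.8; between ranks 6 (232) and 7 (259): 253.6.
(b) the nearest-rank method: rank 7 → 259.
|253.6 − 259| = 5.4.

5.40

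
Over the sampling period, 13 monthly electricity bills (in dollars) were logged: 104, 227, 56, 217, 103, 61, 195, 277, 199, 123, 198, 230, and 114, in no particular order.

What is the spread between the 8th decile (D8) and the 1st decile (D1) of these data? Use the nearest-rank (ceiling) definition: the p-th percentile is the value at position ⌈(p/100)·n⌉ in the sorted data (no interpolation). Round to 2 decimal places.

166.00

Sorted: 56, 61, 103, 104, 114, 123, 195, 198, 199, 217, 227, 230, 277.
n = 13.
P10: rank ⌈10/100·13⌉ = 2 → 61.
P80: rank ⌈80/100·13⌉ = 11 → 227.
Difference: 227 − 61 = 166.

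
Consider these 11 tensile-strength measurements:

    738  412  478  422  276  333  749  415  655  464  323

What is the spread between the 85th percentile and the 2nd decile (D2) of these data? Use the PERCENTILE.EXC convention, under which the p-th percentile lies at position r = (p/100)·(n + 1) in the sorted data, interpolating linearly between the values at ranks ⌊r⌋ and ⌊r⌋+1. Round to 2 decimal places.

Sorted: 276, 323, 333, 412, 415, 422, 464, 478, 655, 738, 749.
n = 11.
P20: r = 2.4; ranks 2–3 are 323, 333; interpolating gives 327.
P85: r = 10.2; ranks 10–11 are 738, 749; interpolating gives 740.2.
Difference: 740.2 − 327 = 413.2.

413.20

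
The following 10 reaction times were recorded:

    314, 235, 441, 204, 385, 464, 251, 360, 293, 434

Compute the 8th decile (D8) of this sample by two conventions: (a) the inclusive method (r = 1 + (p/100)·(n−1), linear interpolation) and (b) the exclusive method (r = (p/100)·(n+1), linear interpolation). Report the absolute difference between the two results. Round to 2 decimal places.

Sorted: 204, 235, 251, 293, 314, 360, 385, 434, 441, 464.
n = 10.
(a) r = 8.2; between ranks 8 (434) and 9 (441): 435.4.
(b) r = 8.8; between ranks 8 (434) and 9 (441): 439.6.
|435.4 − 439.6| = 4.2.

4.20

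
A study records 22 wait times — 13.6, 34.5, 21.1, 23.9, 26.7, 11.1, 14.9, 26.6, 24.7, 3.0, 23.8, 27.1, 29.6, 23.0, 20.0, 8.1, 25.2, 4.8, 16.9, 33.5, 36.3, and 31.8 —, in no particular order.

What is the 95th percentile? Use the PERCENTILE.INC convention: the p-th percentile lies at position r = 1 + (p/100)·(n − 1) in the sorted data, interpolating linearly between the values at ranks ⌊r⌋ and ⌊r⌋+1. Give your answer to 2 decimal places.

Sorted: 3.0, 4.8, 8.1, 11.1, 13.6, 14.9, 16.9, 20.0, 21.1, 23.0, 23.8, 23.9, 24.7, 25.2, 26.6, 26.7, 27.1, 29.6, 31.8, 33.5, 34.5, 36.3.
n = 22.
r = 1 + (95/100)·(22 − 1) = 1 + 19.95 = 20.95.
Rank 20 is 33.5 and rank 21 is 34.5.
Interpolate: 33.5 + 0.95·(34.5 − 33.5) = 33.5 + 0.95·1 = 34.45.

34.45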